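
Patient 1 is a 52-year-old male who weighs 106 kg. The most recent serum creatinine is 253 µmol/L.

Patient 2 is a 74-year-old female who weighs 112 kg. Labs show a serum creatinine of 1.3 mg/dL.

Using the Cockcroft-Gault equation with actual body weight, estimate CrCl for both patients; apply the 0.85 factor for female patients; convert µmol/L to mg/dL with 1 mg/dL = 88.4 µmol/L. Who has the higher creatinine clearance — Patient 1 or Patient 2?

Patient 1: SCr = 253 / 88.4 = 2.862 mg/dL
Patient 1: CrCl = (140 − 52) × 106 / (72 × 2.862) = 9328.0 / 206.06 ≈ 45.3 mL/min
Patient 2: CrCl = (140 − 74) × 112 / (72 × 1.3) × 0.85 = 7392.0 / 93.60 × 0.85 ≈ 67.1 mL/min
45.3 vs 67.1 mL/min → Patient 2 is higher.

Patient 2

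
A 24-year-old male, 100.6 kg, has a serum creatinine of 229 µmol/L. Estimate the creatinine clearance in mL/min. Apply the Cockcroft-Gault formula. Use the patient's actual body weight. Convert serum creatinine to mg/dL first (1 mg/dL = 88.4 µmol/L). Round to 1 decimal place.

62.6 mL/min

SCr = 229 / 88.4 = 2.59 mg/dL
CrCl = (140 − 24) × 100.6 / (72 × 2.59) = 11669.6 / 186.48 ≈ 62.6 mL/min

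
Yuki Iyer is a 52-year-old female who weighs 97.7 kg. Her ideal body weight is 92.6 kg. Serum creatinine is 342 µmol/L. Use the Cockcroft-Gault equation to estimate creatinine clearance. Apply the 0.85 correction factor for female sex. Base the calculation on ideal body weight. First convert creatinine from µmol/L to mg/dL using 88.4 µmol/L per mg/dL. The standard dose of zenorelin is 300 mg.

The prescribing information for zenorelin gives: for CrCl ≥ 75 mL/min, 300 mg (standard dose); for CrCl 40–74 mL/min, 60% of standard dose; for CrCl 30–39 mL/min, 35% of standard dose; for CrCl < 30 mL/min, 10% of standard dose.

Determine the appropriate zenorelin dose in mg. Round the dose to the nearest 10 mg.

30 mg

SCr = 342 / 88.4 = 3.869 mg/dL
CrCl = (140 − 52) × 92.6 / (72 × 3.869) × 0.85 = 8148.8 / 278.57 × 0.85 ≈ 24.9 mL/min
CrCl ≈ 25 mL/min → bracket < 30 mL/min.
10% of 300 mg = 30 mg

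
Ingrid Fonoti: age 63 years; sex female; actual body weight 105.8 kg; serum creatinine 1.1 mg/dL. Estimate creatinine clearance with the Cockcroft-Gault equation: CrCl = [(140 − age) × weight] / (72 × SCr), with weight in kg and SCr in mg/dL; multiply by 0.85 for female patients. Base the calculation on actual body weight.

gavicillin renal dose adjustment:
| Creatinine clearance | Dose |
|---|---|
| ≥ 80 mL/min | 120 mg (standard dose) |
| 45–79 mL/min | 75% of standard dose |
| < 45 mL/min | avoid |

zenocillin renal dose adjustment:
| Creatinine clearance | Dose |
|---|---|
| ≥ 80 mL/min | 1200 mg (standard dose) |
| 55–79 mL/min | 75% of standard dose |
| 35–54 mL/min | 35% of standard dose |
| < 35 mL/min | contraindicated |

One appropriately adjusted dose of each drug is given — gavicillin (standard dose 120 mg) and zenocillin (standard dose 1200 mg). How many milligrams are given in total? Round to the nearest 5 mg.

CrCl = (140 − 63) × 105.8 / (72 × 1.1) × 0.85 = 8146.6 / 79.20 × 0.85 ≈ 87.4 mL/min
CrCl ≈ 87 mL/min.
gavicillin: ≥ 80 mL/min → 100% of 120 mg = 120 mg.
zenocillin: ≥ 80 mL/min → 100% of 1200 mg = 1200 mg.
Total = 120 + 1200 = 1320 mg.

1320 mg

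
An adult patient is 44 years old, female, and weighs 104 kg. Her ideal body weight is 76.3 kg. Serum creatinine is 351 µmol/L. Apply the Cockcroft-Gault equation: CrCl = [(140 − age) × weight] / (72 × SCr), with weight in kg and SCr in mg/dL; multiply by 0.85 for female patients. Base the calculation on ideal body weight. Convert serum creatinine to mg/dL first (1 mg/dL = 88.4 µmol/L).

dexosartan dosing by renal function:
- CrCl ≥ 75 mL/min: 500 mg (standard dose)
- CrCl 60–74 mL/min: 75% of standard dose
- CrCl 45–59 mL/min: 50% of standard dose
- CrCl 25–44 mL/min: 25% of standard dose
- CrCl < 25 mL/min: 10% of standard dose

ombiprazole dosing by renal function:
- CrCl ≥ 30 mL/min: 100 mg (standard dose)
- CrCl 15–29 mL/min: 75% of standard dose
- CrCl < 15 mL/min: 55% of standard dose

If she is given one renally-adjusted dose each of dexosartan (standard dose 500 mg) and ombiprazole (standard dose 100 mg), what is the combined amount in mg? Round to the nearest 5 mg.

SCr = 351 / 88.4 = 3.971 mg/dL
CrCl = (140 − 44) × 76.3 / (72 × 3.971) × 0.85 = 7324.8 / 285.91 × 0.85 ≈ 21.8 mL/min
CrCl ≈ 22 mL/min.
dexosartan: < 25 mL/min → 10% of 500 mg = 50 mg.
ombiprazole: 15–29 mL/min → 75% of 100 mg = 75 mg.
Total = 50 + 75 = 125 mg.

125 mg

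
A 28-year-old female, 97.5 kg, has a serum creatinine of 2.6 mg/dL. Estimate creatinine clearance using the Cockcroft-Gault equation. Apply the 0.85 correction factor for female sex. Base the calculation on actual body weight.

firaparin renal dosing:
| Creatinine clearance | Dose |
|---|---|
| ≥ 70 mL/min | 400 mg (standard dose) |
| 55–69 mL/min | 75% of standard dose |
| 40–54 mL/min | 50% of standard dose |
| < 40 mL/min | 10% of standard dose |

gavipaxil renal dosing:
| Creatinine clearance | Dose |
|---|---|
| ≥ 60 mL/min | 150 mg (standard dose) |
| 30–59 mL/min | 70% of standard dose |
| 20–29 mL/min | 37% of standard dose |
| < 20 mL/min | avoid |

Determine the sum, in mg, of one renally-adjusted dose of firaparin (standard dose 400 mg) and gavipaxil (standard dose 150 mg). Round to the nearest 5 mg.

305 mg

CrCl = (140 − 28) × 97.5 / (72 × 2.6) × 0.85 = 10920.0 / 187.20 × 0.85 ≈ 49.6 mL/min
CrCl ≈ 50 mL/min.
firaparin: 40–54 mL/min → 50% of 400 mg = 200 mg.
gavipaxil: 30–59 mL/min → 70% of 150 mg = 105 mg.
Total = 200 + 105 = 305 mg.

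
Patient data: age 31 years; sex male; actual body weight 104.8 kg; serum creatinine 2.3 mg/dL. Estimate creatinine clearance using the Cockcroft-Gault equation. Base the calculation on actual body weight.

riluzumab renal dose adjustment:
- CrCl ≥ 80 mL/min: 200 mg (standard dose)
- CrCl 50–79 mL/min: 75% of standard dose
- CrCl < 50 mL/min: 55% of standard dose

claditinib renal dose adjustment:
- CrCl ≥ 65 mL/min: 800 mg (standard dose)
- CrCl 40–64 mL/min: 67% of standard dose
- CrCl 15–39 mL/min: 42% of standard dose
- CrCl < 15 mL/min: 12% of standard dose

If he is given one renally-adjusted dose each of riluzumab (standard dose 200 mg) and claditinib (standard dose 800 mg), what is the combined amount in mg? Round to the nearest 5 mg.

CrCl = (140 − 31) × 104.8 / (72 × 2.3) = 11423.2 / 165.60 ≈ 69.0 mL/min
CrCl ≈ 69 mL/min.
riluzumab: 50–79 mL/min → 75% of 200 mg = 150 mg.
claditinib: ≥ 65 mL/min → 100% of 800 mg = 800 mg.
Total = 150 + 800 = 950 mg.

950 mg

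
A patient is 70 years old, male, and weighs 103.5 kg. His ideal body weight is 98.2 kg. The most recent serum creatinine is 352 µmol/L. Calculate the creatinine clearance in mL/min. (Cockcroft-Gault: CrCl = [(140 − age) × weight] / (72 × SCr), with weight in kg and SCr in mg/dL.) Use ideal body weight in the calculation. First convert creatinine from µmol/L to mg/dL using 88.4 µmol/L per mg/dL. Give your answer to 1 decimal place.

24.0 mL/min

SCr = 352 / 88.4 = 3.982 mg/dL
CrCl = (140 − 70) × 98.2 / (72 × 3.982) = 6874.0 / 286.70 ≈ 24.0 mL/min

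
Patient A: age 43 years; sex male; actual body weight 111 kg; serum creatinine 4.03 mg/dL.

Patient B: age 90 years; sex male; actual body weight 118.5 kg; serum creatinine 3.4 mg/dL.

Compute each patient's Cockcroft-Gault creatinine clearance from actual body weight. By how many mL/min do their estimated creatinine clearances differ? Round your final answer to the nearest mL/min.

Patient A: CrCl = (140 − 43) × 111 / (72 × 4.03) = 10767.0 / 290.16 ≈ 37.1 mL/min
Patient B: CrCl = (140 − 90) × 118.5 / (72 × 3.4) = 5925.0 / 244.80 ≈ 24.2 mL/min
|37.1 − 24.2| = 12.9 mL/min

13 mL/min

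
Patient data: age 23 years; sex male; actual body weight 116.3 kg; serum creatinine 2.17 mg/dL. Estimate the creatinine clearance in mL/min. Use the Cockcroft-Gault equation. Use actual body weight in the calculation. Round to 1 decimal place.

87.1 mL/min

CrCl = (140 − 23) × 116.3 / (72 × 2.17) = 13607.1 / 156.24 ≈ 87.1 mL/min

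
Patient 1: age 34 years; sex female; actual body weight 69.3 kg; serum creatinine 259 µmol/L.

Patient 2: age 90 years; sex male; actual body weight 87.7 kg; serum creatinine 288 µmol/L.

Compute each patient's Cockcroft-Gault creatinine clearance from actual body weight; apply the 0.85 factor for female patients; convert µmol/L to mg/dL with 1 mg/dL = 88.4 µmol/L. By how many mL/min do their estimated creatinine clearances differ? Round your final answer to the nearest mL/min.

11 mL/min

Patient 1: SCr = 259 / 88.4 = 2.93 mg/dL
Patient 1: CrCl = (140 − 34) × 69.3 / (72 × 2.93) × 0.85 = 7345.8 / 210.96 × 0.85 ≈ 29.6 mL/min
Patient 2: SCr = 288 / 88.4 = 3.258 mg/dL
Patient 2: CrCl = (140 − 90) × 87.7 / (72 × 3.258) = 4385.0 / 234.58 ≈ 18.7 mL/min
|29.6 − 18.7| = 10.9 mL/min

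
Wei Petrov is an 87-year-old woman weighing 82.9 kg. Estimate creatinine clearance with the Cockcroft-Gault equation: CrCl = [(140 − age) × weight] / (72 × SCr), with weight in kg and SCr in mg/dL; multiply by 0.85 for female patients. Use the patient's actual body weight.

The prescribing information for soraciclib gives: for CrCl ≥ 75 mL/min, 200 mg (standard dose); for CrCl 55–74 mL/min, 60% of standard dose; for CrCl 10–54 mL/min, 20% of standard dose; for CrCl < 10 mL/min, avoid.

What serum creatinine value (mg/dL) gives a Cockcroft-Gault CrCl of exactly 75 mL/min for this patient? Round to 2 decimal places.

0.69 mg/dL

Standard dose requires CrCl ≥ 75 mL/min.
Set (140 − 87) × 82.9 × 0.85 / (72 × SCr) = 75
SCr = (140 − 87) × 82.9 × 0.85 / (72 × 75) = 0.692 mg/dL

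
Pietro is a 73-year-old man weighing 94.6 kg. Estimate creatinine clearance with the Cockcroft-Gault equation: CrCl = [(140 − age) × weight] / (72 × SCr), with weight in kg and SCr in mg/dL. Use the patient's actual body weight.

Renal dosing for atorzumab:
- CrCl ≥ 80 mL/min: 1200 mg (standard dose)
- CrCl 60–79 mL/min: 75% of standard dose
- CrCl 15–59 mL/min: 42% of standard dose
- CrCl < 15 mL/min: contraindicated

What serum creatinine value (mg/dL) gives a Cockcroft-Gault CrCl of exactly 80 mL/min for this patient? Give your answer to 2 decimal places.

1.10 mg/dL

Standard dose requires CrCl ≥ 80 mL/min.
Set (140 − 73) × 94.6 / (72 × SCr) = 80
SCr = (140 − 73) × 94.6 / (72 × 80) = 1.100 mg/dL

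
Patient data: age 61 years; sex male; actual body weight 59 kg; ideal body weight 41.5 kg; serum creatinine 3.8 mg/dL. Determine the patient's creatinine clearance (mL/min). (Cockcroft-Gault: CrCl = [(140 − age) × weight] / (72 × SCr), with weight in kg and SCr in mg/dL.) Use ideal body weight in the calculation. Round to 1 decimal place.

12.0 mL/min

CrCl = (140 − 61) × 41.5 / (72 × 3.8) = 3278.5 / 273.60 ≈ 12.0 mL/min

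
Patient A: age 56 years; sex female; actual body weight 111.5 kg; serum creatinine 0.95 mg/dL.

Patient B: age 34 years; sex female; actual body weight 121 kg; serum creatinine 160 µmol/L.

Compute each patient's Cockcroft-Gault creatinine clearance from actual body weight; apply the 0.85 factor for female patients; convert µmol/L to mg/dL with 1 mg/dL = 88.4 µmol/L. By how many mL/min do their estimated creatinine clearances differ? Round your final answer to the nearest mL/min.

Patient A: CrCl = (140 − 56) × 111.5 / (72 × 0.95) × 0.85 = 9366.0 / 68.40 × 0.85 ≈ 116.4 mL/min
Patient B: SCr = 160 / 88.4 = 1.81 mg/dL
Patient B: CrCl = (140 − 34) × 121 / (72 × 1.81) × 0.85 = 12826.0 / 130.32 × 0.85 ≈ 83.7 mL/min
|116.4 − 83.7| = 32.7 mL/min

33 mL/min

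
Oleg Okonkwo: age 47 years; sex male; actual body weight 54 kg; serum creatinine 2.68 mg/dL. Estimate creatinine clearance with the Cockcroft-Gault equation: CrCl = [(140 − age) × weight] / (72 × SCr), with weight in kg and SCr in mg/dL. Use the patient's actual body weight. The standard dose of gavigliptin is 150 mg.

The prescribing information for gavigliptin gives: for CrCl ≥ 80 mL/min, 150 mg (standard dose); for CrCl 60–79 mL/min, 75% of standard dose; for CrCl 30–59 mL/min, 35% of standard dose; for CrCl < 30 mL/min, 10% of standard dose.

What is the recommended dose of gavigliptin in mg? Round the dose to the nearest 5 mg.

CrCl = (140 − 47) × 54 / (72 × 2.68) = 5022.0 / 192.96 ≈ 26.0 mL/min
CrCl ≈ 26 mL/min → bracket < 30 mL/min.
10% of 150 mg = 15 mg

15 mg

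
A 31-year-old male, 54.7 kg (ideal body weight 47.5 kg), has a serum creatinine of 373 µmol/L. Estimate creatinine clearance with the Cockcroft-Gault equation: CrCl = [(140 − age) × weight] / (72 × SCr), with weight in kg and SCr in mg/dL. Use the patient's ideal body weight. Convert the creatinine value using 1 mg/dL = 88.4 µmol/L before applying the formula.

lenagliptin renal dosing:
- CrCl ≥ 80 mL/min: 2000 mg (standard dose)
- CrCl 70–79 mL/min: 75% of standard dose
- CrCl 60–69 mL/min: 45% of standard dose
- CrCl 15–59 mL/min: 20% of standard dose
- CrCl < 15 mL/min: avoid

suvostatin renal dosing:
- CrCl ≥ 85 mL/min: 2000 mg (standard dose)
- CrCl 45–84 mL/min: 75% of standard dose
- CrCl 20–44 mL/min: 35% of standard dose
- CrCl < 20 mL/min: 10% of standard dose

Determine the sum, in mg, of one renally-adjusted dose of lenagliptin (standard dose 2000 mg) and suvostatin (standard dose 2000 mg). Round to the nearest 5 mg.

SCr = 373 / 88.4 = 4.219 mg/dL
CrCl = (140 − 31) × 47.5 / (72 × 4.219) = 5177.5 / 303.77 ≈ 17.0 mL/min
CrCl ≈ 17 mL/min.
lenagliptin: 15–59 mL/min → 20% of 2000 mg = 400 mg.
suvostatin: < 20 mL/min → 10% of 2000 mg = 200 mg.
Total = 400 + 200 = 600 mg.

600 mg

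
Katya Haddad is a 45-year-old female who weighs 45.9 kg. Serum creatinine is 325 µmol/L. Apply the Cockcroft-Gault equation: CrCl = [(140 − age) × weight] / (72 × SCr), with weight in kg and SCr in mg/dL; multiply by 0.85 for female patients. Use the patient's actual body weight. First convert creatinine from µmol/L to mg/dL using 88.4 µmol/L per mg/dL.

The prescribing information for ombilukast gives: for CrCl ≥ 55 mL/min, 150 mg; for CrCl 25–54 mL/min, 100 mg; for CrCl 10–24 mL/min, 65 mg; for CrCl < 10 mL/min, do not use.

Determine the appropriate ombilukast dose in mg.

65 mg

SCr = 325 / 88.4 = 3.676 mg/dL
CrCl = (140 − 45) × 45.9 / (72 × 3.676) × 0.85 = 4360.5 / 264.67 × 0.85 ≈ 14.0 mL/min
CrCl ≈ 14 mL/min → bracket 10–24 mL/min.
Dose for this bracket: 65 mg.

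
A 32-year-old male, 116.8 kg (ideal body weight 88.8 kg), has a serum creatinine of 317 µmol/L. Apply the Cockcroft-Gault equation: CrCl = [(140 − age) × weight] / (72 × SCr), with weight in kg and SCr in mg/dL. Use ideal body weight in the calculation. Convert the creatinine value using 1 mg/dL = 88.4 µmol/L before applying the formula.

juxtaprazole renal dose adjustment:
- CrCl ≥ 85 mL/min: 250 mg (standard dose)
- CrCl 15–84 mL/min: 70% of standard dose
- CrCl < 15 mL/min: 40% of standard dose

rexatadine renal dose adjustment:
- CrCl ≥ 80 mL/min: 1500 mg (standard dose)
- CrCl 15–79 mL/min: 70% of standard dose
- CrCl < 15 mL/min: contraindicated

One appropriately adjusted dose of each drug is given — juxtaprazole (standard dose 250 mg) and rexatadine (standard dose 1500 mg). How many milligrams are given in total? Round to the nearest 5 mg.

SCr = 317 / 88.4 = 3.586 mg/dL
CrCl = (140 − 32) × 88.8 / (72 × 3.586) = 9590.4 / 258.19 ≈ 37.1 mL/min
CrCl ≈ 37 mL/min.
juxtaprazole: 15–84 mL/min → 70% of 250 mg = 175 mg.
rexatadine: 15–79 mL/min → 70% of 1500 mg = 1050 mg.
Total = 175 + 1050 = 1225 mg.

1225 mg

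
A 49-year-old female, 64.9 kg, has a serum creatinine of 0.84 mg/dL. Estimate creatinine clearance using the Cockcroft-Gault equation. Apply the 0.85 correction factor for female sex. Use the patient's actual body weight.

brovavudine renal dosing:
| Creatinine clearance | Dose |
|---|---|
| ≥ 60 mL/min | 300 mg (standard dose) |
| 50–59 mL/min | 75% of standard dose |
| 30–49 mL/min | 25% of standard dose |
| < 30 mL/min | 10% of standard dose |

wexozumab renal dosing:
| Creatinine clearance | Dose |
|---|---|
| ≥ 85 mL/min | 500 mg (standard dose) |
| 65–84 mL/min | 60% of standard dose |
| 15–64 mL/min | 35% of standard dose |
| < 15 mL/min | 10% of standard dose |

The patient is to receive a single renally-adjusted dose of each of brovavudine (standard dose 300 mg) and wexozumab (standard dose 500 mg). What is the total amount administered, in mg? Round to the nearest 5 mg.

CrCl = (140 − 49) × 64.9 / (72 × 0.84) × 0.85 = 5905.9 / 60.48 × 0.85 ≈ 83.0 mL/min
CrCl ≈ 83 mL/min.
brovavudine: ≥ 60 mL/min → 100% of 300 mg = 300 mg.
wexozumab: 65–84 mL/min → 60% of 500 mg = 300 mg.
Total = 300 + 300 = 600 mg.

600 mg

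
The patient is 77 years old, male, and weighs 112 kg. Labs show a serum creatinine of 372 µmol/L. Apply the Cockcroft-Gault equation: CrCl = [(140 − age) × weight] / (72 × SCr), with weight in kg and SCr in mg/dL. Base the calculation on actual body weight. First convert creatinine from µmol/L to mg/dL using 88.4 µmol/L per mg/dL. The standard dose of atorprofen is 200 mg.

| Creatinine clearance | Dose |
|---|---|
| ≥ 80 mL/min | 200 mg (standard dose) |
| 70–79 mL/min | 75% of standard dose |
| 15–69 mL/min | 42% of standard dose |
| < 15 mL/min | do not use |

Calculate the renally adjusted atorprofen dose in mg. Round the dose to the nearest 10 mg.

80 mg

SCr = 372 / 88.4 = 4.208 mg/dL
CrCl = (140 − 77) × 112 / (72 × 4.208) = 7056.0 / 302.98 ≈ 23.3 mL/min
CrCl ≈ 23 mL/min → bracket 15–69 mL/min.
42% of 200 mg = 84 mg → 80 mg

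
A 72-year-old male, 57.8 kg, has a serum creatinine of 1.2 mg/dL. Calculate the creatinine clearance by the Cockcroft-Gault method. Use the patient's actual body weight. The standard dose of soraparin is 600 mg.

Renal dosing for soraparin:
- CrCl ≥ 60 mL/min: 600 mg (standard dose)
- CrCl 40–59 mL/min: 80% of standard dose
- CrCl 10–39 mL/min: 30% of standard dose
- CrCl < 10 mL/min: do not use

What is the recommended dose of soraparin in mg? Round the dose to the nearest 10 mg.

CrCl = (140 − 72) × 57.8 / (72 × 1.2) = 3930.4 / 86.40 ≈ 45.5 mL/min
CrCl ≈ 45 mL/min → bracket 40–59 mL/min.
80% of 600 mg = 480 mg

480 mg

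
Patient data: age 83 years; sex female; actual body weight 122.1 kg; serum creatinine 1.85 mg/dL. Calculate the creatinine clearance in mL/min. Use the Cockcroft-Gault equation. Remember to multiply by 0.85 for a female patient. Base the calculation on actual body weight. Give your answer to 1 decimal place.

CrCl = (140 − 83) × 122.1 / (72 × 1.85) × 0.85 = 6959.7 / 133.20 × 0.85 ≈ 44.4 mL/min

44.4 mL/min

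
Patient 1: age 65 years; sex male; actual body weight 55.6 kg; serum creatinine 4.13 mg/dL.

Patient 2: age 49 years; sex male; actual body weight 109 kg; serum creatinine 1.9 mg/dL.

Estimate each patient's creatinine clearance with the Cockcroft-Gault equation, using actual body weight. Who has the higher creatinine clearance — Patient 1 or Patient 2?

Patient 1: CrCl = (140 − 65) × 55.6 / (72 × 4.13) = 4170.0 / 297.36 ≈ 14.0 mL/min
Patient 2: CrCl = (140 − 49) × 109 / (72 × 1.9) = 9919.0 / 136.80 ≈ 72.5 mL/min
14.0 vs 72.5 mL/min → Patient 2 is higher.

Patient 2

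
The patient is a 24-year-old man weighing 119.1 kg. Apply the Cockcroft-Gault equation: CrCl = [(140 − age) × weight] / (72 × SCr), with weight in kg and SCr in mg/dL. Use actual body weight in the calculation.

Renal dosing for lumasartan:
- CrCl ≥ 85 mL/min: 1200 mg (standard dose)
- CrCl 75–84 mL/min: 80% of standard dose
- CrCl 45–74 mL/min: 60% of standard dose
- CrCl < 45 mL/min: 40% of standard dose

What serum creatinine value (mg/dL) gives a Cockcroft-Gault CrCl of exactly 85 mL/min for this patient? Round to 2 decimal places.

Standard dose requires CrCl ≥ 85 mL/min.
Set (140 − 24) × 119.1 / (72 × SCr) = 85
SCr = (140 − 24) × 119.1 / (72 × 85) = 2.257 mg/dL

2.26 mg/dL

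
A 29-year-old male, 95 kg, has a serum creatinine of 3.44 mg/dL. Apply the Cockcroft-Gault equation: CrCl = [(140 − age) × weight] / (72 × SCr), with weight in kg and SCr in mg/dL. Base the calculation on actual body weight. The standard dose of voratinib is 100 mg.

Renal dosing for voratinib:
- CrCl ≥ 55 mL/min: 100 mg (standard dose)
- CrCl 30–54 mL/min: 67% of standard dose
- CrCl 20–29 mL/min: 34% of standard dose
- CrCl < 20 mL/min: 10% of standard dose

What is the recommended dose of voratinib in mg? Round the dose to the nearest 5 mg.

65 mg

CrCl = (140 − 29) × 95 / (72 × 3.44) = 10545.0 / 247.68 ≈ 42.6 mL/min
CrCl ≈ 43 mL/min → bracket 30–54 mL/min.
67% of 100 mg = 67 mg → 65 mg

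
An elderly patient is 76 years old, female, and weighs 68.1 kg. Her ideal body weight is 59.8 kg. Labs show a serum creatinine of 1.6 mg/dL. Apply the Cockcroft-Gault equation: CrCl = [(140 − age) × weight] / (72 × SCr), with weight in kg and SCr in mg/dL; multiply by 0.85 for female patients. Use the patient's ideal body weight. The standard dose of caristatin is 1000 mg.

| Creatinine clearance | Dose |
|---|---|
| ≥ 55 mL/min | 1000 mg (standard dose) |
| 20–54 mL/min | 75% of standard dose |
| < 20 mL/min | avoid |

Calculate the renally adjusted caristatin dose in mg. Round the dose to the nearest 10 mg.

CrCl = (140 − 76) × 59.8 / (72 × 1.6) × 0.85 = 3827.2 / 115.20 × 0.85 ≈ 28.2 mL/min
CrCl ≈ 28 mL/min → bracket 20–54 mL/min.
75% of 1000 mg = 750 mg

750 mg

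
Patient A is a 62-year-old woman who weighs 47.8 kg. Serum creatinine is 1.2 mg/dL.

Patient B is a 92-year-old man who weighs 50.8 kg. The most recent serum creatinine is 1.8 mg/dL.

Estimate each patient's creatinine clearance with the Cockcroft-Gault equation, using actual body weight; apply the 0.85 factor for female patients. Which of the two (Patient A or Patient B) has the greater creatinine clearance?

Patient A: CrCl = (140 − 62) × 47.8 / (72 × 1.2) × 0.85 = 3728.4 / 86.40 × 0.85 ≈ 36.7 mL/min
Patient B: CrCl = (140 − 92) × 50.8 / (72 × 1.8) = 2438.4 / 129.60 ≈ 18.8 mL/min
36.7 vs 18.8 mL/min → Patient A is higher.

Patient A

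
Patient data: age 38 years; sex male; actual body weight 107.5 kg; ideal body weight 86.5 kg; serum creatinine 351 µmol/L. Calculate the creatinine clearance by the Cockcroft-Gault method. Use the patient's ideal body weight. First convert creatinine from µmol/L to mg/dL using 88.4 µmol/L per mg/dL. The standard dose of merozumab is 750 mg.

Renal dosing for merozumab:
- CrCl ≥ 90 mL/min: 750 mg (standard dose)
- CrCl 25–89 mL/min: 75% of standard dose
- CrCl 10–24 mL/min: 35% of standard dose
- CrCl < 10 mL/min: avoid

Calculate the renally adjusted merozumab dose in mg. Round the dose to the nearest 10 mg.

560 mg

SCr = 351 / 88.4 = 3.971 mg/dL
CrCl = (140 − 38) × 86.5 / (72 × 3.971) = 8823.0 / 285.91 ≈ 30.9 mL/min
CrCl ≈ 31 mL/min → bracket 25–89 mL/min.
75% of 750 mg = 562.5 mg → 560 mg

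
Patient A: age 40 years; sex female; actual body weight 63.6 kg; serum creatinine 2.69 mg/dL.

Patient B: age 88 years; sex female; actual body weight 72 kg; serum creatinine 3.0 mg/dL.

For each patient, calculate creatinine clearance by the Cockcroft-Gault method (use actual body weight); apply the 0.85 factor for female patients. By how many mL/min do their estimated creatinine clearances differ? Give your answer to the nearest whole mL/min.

13 mL/min

Patient A: CrCl = (140 − 40) × 63.6 / (72 × 2.69) × 0.85 = 6360.0 / 193.68 × 0.85 ≈ 27.9 mL/min
Patient B: CrCl = (140 − 88) × 72 / (72 × 3) × 0.85 = 3744.0 / 216.00 × 0.85 ≈ 14.7 mL/min
|27.9 − 14.7| = 13.2 mL/min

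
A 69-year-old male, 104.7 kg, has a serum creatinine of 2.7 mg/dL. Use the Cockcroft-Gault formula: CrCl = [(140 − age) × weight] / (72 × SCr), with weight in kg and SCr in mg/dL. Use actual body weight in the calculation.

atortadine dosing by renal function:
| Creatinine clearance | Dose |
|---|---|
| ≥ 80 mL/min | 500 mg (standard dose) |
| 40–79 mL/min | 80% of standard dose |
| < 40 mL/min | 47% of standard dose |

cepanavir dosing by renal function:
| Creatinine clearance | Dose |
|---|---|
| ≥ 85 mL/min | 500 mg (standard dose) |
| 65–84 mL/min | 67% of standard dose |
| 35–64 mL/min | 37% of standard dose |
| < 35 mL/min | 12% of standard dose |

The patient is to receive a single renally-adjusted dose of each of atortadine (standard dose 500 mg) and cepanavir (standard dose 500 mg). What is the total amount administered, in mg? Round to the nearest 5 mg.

CrCl = (140 − 69) × 104.7 / (72 × 2.7) = 7433.7 / 194.40 ≈ 38.2 mL/min
CrCl ≈ 38 mL/min.
atortadine: < 40 mL/min → 47% of 500 mg = 235 mg.
cepanavir: 35–64 mL/min → 37% of 500 mg = 185 mg.
Total = 235 + 185 = 420 mg.

420 mg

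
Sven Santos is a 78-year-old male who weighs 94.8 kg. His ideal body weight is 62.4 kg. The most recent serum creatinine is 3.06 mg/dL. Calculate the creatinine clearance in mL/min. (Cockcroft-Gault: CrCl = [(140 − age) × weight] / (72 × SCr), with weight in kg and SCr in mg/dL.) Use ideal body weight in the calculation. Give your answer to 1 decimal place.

CrCl = (140 − 78) × 62.4 / (72 × 3.06) = 3868.8 / 220.32 ≈ 17.6 mL/min

17.6 mL/min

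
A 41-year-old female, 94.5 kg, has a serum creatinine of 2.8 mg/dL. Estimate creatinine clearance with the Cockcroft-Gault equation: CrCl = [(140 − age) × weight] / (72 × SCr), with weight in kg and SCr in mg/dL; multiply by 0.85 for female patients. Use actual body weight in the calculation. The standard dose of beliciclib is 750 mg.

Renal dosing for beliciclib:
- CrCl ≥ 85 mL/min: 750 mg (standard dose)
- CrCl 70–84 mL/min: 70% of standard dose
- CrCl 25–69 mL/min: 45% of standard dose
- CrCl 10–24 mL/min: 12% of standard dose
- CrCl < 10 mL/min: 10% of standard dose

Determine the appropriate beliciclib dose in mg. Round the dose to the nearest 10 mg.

CrCl = (140 − 41) × 94.5 / (72 × 2.8) × 0.85 = 9355.5 / 201.60 × 0.85 ≈ 39.4 mL/min
CrCl ≈ 39 mL/min → bracket 25–69 mL/min.
45% of 750 mg = 337.5 mg → 340 mg

340 mg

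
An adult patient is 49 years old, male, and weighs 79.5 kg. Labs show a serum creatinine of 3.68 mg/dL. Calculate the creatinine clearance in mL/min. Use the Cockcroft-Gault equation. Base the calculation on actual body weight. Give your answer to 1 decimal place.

27.3 mL/min

CrCl = (140 − 49) × 79.5 / (72 × 3.68) = 7234.5 / 264.96 ≈ 27.3 mL/min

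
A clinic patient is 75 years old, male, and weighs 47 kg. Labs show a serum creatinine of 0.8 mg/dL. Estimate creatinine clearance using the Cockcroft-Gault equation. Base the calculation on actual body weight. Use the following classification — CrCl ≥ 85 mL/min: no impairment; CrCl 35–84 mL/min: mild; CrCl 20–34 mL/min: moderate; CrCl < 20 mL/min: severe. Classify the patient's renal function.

CrCl = (140 − 75) × 47 / (72 × 0.8) = 3055.0 / 57.60 ≈ 53.0 mL/min
53 mL/min falls in the 'mild' range.

mild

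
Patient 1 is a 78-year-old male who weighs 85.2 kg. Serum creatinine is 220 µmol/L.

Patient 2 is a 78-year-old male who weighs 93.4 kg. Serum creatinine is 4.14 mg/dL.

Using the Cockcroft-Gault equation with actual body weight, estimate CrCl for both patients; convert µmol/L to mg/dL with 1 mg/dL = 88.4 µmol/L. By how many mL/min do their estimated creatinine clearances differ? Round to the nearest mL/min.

10 mL/min

Patient 1: SCr = 220 / 88.4 = 2.489 mg/dL
Patient 1: CrCl = (140 − 78) × 85.2 / (72 × 2.489) = 5282.4 / 179.21 ≈ 29.5 mL/min
Patient 2: CrCl = (140 − 78) × 93.4 / (72 × 4.14) = 5790.8 / 298.08 ≈ 19.4 mL/min
|29.5 − 19.4| = 10.1 mL/min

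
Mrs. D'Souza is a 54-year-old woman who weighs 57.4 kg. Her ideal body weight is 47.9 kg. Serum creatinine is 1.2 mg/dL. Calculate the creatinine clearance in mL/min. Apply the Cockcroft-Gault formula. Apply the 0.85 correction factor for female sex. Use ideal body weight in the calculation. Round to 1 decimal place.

CrCl = (140 − 54) × 47.9 / (72 × 1.2) × 0.85 = 4119.4 / 86.40 × 0.85 ≈ 40.5 mL/min

40.5 mL/min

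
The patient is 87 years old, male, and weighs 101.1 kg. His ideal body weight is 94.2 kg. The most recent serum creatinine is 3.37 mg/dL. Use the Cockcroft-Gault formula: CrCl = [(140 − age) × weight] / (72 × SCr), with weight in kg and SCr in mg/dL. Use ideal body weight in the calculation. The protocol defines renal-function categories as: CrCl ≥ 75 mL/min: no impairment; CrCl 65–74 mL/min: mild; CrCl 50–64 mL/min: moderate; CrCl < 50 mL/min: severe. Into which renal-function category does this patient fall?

CrCl = (140 − 87) × 94.2 / (72 × 3.37) = 4992.6 / 242.64 ≈ 20.6 mL/min
21 mL/min falls in the 'severe' range.

severe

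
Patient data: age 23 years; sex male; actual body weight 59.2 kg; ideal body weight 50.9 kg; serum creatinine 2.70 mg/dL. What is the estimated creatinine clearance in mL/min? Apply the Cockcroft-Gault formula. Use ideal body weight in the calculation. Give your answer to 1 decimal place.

30.6 mL/min

CrCl = (140 − 23) × 50.9 / (72 × 2.7) = 5955.3 / 194.40 ≈ 30.6 mL/min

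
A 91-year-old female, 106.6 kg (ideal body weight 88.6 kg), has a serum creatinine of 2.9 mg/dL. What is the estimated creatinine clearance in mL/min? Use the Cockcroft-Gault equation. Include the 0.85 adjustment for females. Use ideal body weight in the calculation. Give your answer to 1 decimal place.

17.7 mL/min

CrCl = (140 − 91) × 88.6 / (72 × 2.9) × 0.85 = 4341.4 / 208.80 × 0.85 ≈ 17.7 mL/min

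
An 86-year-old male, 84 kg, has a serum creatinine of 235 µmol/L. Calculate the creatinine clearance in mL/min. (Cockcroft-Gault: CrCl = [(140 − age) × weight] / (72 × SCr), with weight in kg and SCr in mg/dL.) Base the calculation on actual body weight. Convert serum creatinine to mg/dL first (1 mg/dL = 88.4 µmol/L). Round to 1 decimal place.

SCr = 235 / 88.4 = 2.658 mg/dL
CrCl = (140 − 86) × 84 / (72 × 2.658) = 4536.0 / 191.38 ≈ 23.7 mL/min

23.7 mL/min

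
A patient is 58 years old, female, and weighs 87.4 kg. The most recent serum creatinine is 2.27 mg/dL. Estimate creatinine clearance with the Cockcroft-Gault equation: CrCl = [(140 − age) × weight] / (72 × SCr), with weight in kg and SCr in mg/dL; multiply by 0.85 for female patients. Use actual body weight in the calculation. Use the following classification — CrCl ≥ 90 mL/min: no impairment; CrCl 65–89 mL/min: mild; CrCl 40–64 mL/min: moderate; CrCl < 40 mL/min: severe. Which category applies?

CrCl = (140 − 58) × 87.4 / (72 × 2.27) × 0.85 = 7166.8 / 163.44 × 0.85 ≈ 37.3 mL/min
37 mL/min falls in the 'severe' range.

severe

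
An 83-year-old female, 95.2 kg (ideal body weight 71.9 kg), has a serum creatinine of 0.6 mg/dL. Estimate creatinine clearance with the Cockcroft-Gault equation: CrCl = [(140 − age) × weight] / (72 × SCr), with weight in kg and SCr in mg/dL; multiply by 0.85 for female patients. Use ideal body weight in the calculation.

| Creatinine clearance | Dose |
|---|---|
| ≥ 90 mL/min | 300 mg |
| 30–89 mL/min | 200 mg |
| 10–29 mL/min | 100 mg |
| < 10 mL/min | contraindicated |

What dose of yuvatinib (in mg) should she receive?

CrCl = (140 − 83) × 71.9 / (72 × 0.6) × 0.85 = 4098.3 / 43.20 × 0.85 ≈ 80.6 mL/min
CrCl ≈ 81 mL/min → bracket 30–89 mL/min.
Dose for this bracket: 200 mg.

200 mg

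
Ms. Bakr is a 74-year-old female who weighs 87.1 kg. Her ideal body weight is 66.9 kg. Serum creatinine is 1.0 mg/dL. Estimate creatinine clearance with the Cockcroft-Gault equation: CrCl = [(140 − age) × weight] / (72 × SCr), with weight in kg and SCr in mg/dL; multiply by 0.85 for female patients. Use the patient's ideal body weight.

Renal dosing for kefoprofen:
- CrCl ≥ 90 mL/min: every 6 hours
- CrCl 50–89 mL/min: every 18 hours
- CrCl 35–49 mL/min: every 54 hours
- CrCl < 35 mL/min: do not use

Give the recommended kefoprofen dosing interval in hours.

every 18 hours

CrCl = (140 − 74) × 66.9 / (72 × 1) × 0.85 = 4415.4 / 72.00 × 0.85 ≈ 52.1 mL/min
CrCl ≈ 52 mL/min → bracket 50–89 mL/min → every 18 hours.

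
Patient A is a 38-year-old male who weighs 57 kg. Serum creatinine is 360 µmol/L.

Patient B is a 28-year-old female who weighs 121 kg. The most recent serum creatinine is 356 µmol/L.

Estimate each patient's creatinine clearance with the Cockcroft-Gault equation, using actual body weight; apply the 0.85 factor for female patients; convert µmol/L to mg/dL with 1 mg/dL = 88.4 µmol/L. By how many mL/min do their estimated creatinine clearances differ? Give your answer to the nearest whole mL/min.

20 mL/min

Patient A: SCr = 360 / 88.4 = 4.072 mg/dL
Patient A: CrCl = (140 − 38) × 57 / (72 × 4.072) = 5814.0 / 293.18 ≈ 19.8 mL/min
Patient B: SCr = 356 / 88.4 = 4.027 mg/dL
Patient B: CrCl = (140 − 28) × 121 / (72 × 4.027) × 0.85 = 13552.0 / 289.94 × 0.85 ≈ 39.7 mL/min
|19.8 − 39.7| = 19.9 mL/min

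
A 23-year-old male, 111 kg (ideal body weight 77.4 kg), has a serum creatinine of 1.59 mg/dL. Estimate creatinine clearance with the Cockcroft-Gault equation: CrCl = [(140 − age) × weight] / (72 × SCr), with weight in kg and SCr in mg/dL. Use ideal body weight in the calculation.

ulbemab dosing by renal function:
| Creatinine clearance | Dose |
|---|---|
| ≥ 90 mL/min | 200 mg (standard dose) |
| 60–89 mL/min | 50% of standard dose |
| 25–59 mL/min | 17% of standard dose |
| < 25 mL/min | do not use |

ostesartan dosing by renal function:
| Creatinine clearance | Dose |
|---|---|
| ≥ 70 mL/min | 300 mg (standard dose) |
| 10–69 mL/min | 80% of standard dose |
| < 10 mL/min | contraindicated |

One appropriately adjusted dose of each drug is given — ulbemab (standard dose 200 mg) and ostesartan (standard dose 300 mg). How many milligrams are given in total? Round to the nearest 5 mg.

400 mg

CrCl = (140 − 23) × 77.4 / (72 × 1.59) = 9055.8 / 114.48 ≈ 79.1 mL/min
CrCl ≈ 79 mL/min.
ulbemab: 60–89 mL/min → 50% of 200 mg = 100 mg.
ostesartan: ≥ 70 mL/min → 100% of 300 mg = 300 mg.
Total = 100 + 300 = 400 mg.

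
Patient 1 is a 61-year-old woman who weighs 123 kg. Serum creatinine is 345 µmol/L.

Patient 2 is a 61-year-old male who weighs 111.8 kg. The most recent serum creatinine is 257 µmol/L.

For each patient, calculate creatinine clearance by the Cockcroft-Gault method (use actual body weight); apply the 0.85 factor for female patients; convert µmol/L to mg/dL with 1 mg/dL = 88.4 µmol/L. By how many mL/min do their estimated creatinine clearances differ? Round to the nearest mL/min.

13 mL/min

Patient 1: SCr = 345 / 88.4 = 3.903 mg/dL
Patient 1: CrCl = (140 − 61) × 123 / (72 × 3.903) × 0.85 = 9717.0 / 281.02 × 0.85 ≈ 29.4 mL/min
Patient 2: SCr = 257 / 88.4 = 2.907 mg/dL
Patient 2: CrCl = (140 − 61) × 111.8 / (72 × 2.907) = 8832.2 / 209.30 ≈ 42.2 mL/min
|29.4 − 42.2| = 12.8 mL/min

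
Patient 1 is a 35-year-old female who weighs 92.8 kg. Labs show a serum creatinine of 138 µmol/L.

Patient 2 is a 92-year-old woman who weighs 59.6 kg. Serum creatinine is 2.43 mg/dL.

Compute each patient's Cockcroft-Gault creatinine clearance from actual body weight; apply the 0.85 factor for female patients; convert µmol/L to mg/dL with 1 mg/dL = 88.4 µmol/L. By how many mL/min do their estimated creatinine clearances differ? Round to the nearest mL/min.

Patient 1: SCr = 138 / 88.4 = 1.561 mg/dL
Patient 1: CrCl = (140 − 35) × 92.8 / (72 × 1.561) × 0.85 = 9744.0 / 112.39 × 0.85 ≈ 73.7 mL/min
Patient 2: CrCl = (140 − 92) × 59.6 / (72 × 2.43) × 0.85 = 2860.8 / 174.96 × 0.85 ≈ 13.9 mL/min
|73.7 − 13.9| = 59.8 mL/min

60 mL/min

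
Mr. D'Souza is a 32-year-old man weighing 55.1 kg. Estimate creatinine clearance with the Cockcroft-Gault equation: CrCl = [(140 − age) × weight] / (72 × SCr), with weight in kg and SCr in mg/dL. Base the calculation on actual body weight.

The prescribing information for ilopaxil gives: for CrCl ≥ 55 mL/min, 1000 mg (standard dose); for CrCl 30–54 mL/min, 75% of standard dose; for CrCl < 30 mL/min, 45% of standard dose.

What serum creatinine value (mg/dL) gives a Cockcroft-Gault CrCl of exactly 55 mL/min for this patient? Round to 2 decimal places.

Standard dose requires CrCl ≥ 55 mL/min.
Set (140 − 32) × 55.1 / (72 × SCr) = 55
SCr = (140 − 32) × 55.1 / (72 × 55) = 1.503 mg/dL

1.50 mg/dL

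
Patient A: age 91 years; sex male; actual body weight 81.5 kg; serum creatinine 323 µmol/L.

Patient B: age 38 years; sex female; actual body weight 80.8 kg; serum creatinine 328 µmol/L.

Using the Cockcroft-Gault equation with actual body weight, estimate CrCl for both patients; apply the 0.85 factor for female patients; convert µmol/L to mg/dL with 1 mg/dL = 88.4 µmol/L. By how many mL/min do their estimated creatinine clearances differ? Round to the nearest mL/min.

11 mL/min

Patient A: SCr = 323 / 88.4 = 3.654 mg/dL
Patient A: CrCl = (140 − 91) × 81.5 / (72 × 3.654) = 3993.5 / 263.09 ≈ 15.2 mL/min
Patient B: SCr = 328 / 88.4 = 3.71 mg/dL
Patient B: CrCl = (140 − 38) × 80.8 / (72 × 3.71) × 0.85 = 8241.6 / 267.12 × 0.85 ≈ 26.2 mL/min
|15.2 − 26.2| = 11.0 mL/min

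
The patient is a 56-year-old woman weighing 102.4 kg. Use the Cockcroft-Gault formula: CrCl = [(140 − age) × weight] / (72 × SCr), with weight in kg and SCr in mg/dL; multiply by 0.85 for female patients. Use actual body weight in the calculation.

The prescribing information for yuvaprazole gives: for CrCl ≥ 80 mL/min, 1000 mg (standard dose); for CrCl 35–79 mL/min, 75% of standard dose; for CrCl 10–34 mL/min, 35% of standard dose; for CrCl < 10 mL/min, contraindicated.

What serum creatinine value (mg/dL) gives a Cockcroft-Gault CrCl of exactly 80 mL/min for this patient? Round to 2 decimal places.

1.27 mg/dL

Standard dose requires CrCl ≥ 80 mL/min.
Set (140 − 56) × 102.4 × 0.85 / (72 × SCr) = 80
SCr = (140 − 56) × 102.4 × 0.85 / (72 × 80) = 1.269 mg/dL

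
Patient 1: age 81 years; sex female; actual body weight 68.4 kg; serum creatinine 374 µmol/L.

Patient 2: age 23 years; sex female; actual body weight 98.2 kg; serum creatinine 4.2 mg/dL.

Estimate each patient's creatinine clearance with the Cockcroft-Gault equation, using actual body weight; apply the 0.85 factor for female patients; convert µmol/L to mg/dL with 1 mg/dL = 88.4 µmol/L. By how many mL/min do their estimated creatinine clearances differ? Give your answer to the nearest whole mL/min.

21 mL/min

Patient 1: SCr = 374 / 88.4 = 4.231 mg/dL
Patient 1: CrCl = (140 − 81) × 68.4 / (72 × 4.231) × 0.85 = 4035.6 / 304.63 × 0.85 ≈ 11.3 mL/min
Patient 2: CrCl = (140 − 23) × 98.2 / (72 × 4.2) × 0.85 = 11489.4 / 302.40 × 0.85 ≈ 32.3 mL/min
|11.3 − 32.3| = 21.0 mL/min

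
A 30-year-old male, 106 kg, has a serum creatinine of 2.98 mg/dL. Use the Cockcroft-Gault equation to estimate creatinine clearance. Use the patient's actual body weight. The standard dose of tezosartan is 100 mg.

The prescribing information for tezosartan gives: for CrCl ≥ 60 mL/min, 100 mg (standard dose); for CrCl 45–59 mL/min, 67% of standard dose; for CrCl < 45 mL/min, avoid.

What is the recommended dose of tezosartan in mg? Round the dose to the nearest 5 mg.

CrCl = (140 − 30) × 106 / (72 × 2.98) = 11660.0 / 214.56 ≈ 54.3 mL/min
CrCl ≈ 54 mL/min → bracket 45–59 mL/min.
67% of 100 mg = 67 mg → 65 mg

65 mg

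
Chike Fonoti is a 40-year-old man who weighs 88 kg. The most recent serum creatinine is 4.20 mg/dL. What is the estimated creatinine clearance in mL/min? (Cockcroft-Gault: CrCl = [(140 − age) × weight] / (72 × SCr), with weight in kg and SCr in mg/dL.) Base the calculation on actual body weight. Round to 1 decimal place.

CrCl = (140 − 40) × 88 / (72 × 4.2) = 8800.0 / 302.40 ≈ 29.1 mL/min

29.1 mL/min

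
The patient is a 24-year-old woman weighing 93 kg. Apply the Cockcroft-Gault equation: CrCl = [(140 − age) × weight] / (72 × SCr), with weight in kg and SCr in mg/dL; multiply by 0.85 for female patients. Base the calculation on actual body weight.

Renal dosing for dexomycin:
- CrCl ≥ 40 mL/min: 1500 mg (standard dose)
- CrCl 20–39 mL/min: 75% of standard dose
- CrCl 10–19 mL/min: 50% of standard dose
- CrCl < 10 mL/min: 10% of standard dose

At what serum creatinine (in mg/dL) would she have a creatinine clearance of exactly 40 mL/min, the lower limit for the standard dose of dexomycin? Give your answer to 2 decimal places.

3.18 mg/dL

Standard dose requires CrCl ≥ 40 mL/min.
Set (140 − 24) × 93 × 0.85 / (72 × SCr) = 40
SCr = (140 − 24) × 93 × 0.85 / (72 × 40) = 3.184 mg/dL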